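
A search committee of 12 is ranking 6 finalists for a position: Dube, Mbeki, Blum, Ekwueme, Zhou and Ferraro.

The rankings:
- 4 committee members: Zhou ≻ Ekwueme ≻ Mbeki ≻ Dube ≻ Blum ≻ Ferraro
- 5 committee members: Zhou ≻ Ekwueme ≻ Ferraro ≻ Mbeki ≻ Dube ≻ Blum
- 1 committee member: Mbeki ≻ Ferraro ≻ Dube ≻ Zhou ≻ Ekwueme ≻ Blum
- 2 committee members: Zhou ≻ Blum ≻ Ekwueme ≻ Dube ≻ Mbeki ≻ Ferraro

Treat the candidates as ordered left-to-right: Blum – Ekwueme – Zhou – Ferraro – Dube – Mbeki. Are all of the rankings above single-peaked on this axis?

Axis positions: Blum=1, Ekwueme=2, Zhou=3, Ferraro=4, Dube=5, Mbeki=6.
Group 1: ranking walks positions 3-2-6-5-1-4; Mbeki is ranked above Ferraro even though Ferraro lies between Mbeki and the peak Zhou on the axis — preferences dip and rise again. Not single-peaked.
Group 2: ranking walks positions 3-2-4-6-5-1; Mbeki is ranked above Dube even though Dube lies between Mbeki and the peak Zhou on the axis — preferences dip and rise again. Not single-peaked.
Group 3: ranking walks positions 6-4-5-3-2-1; Ferraro is ranked above Dube even though Dube lies between Ferraro and the peak Mbeki on the axis — preferences dip and rise again. Not single-peaked.
Group 4: ranking walks positions 3-1-2-5-6-4; Blum is ranked above Ekwueme even though Ekwueme lies between Blum and the peak Zhou on the axis — preferences dip and rise again. Not single-peaked.
Group 1 violates single-peakedness, so the profile is not single-peaked on this axis.

no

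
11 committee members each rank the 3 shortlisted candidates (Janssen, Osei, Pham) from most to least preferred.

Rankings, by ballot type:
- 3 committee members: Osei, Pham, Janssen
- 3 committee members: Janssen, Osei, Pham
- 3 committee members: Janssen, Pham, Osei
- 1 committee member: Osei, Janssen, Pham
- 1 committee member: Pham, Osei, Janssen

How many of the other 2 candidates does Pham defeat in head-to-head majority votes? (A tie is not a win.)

0

Pham against each rival (11 committee members):
Pham–Janssen: Janssen 7–4.
Pham vs Osei: Osei wins 7–4.
Pham beats no one; loses to Janssen, Osei — 0 pairwise wins.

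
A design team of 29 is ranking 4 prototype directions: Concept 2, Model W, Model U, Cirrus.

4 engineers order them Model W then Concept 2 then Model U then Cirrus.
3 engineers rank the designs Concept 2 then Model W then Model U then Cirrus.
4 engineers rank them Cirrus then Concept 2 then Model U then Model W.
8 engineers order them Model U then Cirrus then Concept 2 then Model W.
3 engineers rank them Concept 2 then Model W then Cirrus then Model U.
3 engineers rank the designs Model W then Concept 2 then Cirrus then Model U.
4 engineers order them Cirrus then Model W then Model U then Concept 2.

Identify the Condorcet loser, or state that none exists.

Pairwise majorities:
Concept 2–Model W: Concept 2 18–11.
Concept 2 vs Model U: Concept 2 wins 17–12.
Concept 2–Cirrus: Cirrus 16–13.
Model W–Model U: Model W 17–12.
Model W vs Cirrus: Cirrus wins 16–13.
Model U vs Cirrus: Model U is ranked higher on 4+3+8 = 15 ballots, Cirrus on 14. Model U wins 15–14.
Each design has at least one pairwise win (Concept 2 beats Model W; Model W beats Model U; Model U beats Cirrus; Cirrus beats Concept 2) — no Condorcet loser.

none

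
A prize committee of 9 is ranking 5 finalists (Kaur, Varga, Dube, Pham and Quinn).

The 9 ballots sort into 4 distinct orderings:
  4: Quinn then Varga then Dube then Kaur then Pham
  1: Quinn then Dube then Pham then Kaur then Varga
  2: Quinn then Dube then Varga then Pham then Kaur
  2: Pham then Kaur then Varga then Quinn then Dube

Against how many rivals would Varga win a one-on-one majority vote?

3

Varga against each rival (9 jurors):
Varga vs Kaur: Varga wins 6–3.
Varga vs Dube: Varga wins 6–3.
Varga–Pham: Varga 6–3.
Varga vs Quinn: 2 for Varga, 7 for Quinn — Quinn by 7–2.
Varga beats Kaur, Dube, Pham; loses to Quinn — 3 pairwise wins.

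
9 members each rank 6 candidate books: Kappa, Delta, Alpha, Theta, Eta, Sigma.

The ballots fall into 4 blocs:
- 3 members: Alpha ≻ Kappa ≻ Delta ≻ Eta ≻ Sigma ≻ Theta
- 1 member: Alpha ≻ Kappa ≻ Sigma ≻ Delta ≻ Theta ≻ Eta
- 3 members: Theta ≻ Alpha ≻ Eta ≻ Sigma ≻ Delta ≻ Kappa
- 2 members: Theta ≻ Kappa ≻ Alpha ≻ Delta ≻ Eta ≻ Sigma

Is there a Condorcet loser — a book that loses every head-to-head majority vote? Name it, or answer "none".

Sigma

Pairwise majorities:
Kappa vs Delta: Kappa wins 6–3.
Kappa vs Alpha: Kappa is ranked higher on 2 ballots, Alpha on 7. Alpha wins 7–2.
Kappa–Theta: Theta 5–4.
Kappa vs Eta: 6 to 3, Kappa.
Kappa vs Sigma: Kappa preferred on 3+1+2 = 6 ballots; Kappa wins 6–3.
Delta vs Alpha: Delta is ranked higher on 0 ballots, Alpha on 9. Alpha wins 9–0.
Delta vs Theta: 4 to 5, Theta.
Delta vs Eta: Delta is ranked higher on 3+1+2 = 6 ballots, Eta on 3. Delta wins 6–3.
Delta vs Sigma: 3+2 = 5 for Delta, 4 for Sigma — Delta by 5–4.
Alpha vs Theta: 4 to 5, Theta.
Alpha vs Eta: 3+1+3+2 = 9 for Alpha, 0 for Eta — Alpha by 9–0.
Alpha vs Sigma: Alpha, 9–0.
Theta vs Eta: Theta preferred on 1+3+2 = 6 ballots; Theta wins 6–3.
Theta vs Sigma: 5 to 4, Theta.
Eta vs Sigma: Eta, 8–1.
Sigma loses to every other book — it is the Condorcet loser.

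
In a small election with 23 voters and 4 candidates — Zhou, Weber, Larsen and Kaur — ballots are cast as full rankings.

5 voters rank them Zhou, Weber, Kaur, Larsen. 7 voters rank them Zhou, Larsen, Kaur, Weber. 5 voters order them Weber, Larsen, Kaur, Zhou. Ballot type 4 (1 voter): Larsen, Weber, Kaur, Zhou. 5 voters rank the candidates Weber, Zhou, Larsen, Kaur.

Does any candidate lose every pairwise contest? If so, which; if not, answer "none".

Kaur

Pairwise majorities:
Zhou–Weber: Zhou 12–11.
Zhou–Larsen: Zhou 17–6.
Zhou vs Kaur: Zhou, 17–6.
Weber vs Larsen: Weber is ranked higher on 5+5+5 = 15 ballots, Larsen on 8. Weber wins 15–8.
Weber vs Kaur: Weber preferred on 5+5+1+5 = 16 ballots; Weber wins 16–7.
Larsen vs Kaur: Larsen wins 18–5.
Kaur is beaten in every head-to-head and is the Condorcet loser.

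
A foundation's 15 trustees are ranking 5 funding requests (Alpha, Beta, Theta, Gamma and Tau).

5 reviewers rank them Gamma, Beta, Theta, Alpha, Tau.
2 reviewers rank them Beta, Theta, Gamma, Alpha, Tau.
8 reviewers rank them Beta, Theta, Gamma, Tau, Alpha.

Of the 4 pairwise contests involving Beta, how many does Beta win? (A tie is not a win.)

4

Beta against each rival (15 reviewers):
Beta vs Alpha: Beta wins 15–0.
Beta vs Theta: Beta wins 15–0.
Beta vs Gamma: Beta preferred on 2+8 = 10 ballots; Beta wins 10–5.
Beta vs Tau: Beta, 15–0.
Beta beats Alpha, Theta, Gamma, Tau — 4 pairwise wins.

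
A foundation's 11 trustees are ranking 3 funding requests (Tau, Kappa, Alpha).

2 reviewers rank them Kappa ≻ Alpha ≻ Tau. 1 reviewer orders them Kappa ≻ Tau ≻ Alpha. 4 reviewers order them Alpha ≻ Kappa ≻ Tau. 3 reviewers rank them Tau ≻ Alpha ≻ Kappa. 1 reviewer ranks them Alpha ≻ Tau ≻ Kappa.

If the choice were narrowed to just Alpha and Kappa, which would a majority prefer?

Ballots ranking Alpha above Kappa: 4 + 3 + 1 = 8.
Ballots ranking Kappa above Alpha: 11 − 8 = 3.
Alpha wins the head-to-head 8–3.

Alpha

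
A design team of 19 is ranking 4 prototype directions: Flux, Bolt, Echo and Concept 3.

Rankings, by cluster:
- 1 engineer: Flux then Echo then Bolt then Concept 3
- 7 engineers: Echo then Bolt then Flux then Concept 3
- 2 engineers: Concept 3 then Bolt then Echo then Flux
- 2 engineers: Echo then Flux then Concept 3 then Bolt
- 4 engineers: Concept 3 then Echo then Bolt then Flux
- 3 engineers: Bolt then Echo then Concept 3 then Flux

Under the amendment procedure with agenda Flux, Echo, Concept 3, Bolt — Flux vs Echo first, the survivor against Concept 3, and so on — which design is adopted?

Echo

Round 1: Flux vs Echo — 1–18, Echo advances.
Round 2: Echo vs Concept 3 — 13–6, Echo advances.
Round 3: Echo vs Bolt — 14–5, Echo advances.
The agenda winner is Echo.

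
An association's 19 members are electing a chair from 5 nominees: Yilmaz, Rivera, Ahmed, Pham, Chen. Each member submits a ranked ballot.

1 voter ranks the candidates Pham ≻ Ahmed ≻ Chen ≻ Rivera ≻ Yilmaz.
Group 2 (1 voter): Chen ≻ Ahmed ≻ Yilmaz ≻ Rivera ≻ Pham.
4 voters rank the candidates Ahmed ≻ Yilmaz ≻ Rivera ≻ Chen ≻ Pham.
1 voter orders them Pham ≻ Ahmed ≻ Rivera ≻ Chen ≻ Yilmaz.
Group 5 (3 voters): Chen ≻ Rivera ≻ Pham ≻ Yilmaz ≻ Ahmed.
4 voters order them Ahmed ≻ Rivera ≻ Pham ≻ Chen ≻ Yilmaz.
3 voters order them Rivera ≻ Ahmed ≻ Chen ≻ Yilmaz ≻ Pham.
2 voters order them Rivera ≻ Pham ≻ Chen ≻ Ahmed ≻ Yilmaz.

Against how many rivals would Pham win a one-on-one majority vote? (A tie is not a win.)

1

Pham against each rival (19 voters):
Pham–Yilmaz: Pham 11–8.
Pham vs Rivera: Rivera wins 17–2.
Pham vs Ahmed: Ahmed wins 12–7.
Pham vs Chen: Chen, 11–8.
Pham beats Yilmaz; loses to Rivera, Ahmed, Chen — 1 pairwise win.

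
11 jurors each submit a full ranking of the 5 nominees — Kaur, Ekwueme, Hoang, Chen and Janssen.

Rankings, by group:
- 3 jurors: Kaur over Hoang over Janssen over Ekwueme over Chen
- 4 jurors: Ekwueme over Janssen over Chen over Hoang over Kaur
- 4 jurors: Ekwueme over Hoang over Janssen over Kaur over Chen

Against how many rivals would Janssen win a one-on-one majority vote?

Janssen against each rival (11 jurors):
Janssen vs Kaur: Janssen is ranked higher on 4+4 = 8 ballots, Kaur on 3. Janssen wins 8–3.
Janssen–Ekwueme: Ekwueme 8–3.
Janssen–Hoang: Hoang 7–4.
Janssen vs Chen: Janssen wins 11–0.
Janssen beats Kaur, Chen; loses to Ekwueme, Hoang — 2 pairwise wins.

2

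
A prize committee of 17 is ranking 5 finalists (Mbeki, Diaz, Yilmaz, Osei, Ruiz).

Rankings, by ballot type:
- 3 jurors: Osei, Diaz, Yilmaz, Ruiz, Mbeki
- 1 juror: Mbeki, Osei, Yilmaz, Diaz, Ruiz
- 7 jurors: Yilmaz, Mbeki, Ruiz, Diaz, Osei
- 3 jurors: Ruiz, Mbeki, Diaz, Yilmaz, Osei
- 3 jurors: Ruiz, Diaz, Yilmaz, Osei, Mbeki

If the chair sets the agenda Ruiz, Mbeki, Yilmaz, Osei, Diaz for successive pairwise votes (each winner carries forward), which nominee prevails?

Diaz

Round 1: Ruiz vs Mbeki — 9–8, Ruiz advances.
Round 2: Ruiz vs Yilmaz — 6–11, Yilmaz advances.
Round 3: Yilmaz vs Osei — 13–4, Yilmaz advances.
Round 4: Yilmaz vs Diaz — 8–9, Diaz advances.
The agenda winner is Diaz.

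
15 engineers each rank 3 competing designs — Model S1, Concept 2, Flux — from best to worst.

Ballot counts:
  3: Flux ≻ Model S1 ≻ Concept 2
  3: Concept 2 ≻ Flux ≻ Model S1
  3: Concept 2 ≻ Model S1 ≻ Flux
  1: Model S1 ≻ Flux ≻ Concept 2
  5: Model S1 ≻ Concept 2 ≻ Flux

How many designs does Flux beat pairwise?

0

Flux against each rival (15 engineers):
Flux–Model S1: Model S1 9–6.
Flux vs Concept 2: Flux preferred on 3+1 = 4 ballots; Concept 2 wins 11–4.
Flux beats no one; loses to Model S1, Concept 2 — 0 pairwise wins.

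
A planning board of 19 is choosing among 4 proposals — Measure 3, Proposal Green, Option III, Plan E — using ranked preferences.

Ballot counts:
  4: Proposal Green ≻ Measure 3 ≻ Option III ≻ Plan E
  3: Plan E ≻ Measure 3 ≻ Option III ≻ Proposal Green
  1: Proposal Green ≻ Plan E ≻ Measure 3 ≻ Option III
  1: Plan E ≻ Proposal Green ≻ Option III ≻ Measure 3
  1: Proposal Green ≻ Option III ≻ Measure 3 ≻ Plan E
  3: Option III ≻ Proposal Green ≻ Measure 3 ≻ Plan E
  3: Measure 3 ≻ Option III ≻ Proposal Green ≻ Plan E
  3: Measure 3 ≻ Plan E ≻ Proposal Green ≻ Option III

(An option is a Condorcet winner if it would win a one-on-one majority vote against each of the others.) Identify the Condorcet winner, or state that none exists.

Pairwise majorities:
Measure 3 vs Proposal Green: Measure 3 is ranked higher on 3+3+3 = 9 ballots, Proposal Green on 10. Proposal Green wins 10–9.
Measure 3 vs Option III: Measure 3 wins 14–5.
Measure 3 vs Plan E: Measure 3 is ranked higher on 4+1+3+3+3 = 14 ballots, Plan E on 5. Measure 3 wins 14–5.
Proposal Green vs Option III: 10 to 9, Proposal Green.
Proposal Green vs Plan E: Proposal Green preferred on 4+1+1+3+3 = 12 ballots; Proposal Green wins 12–7.
Option III vs Plan E: Option III, 11–8.
Only Proposal Green has no losses; Proposal Green is the Condorcet winner.

Proposal Green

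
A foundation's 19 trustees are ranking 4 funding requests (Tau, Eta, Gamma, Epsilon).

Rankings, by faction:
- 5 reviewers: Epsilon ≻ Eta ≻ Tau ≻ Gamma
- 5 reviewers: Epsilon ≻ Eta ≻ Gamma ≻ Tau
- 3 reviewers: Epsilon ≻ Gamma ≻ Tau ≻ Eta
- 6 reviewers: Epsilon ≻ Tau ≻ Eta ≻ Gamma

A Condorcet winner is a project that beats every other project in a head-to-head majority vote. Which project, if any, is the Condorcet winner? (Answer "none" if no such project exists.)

Epsilon

Head-to-head results (19 reviewers):
Tau vs Eta: Tau is ranked higher on 3+6 = 9 ballots, Eta on 10. Eta wins 10–9.
Tau vs Gamma: Tau preferred on 5+6 = 11 ballots; Tau wins 11–8.
Tau vs Epsilon: Tau is ranked higher on 0 ballots, Epsilon on 19. Epsilon wins 19–0.
Eta vs Gamma: 16 to 3, Eta.
Eta vs Epsilon: Eta is ranked higher on 0 ballots, Epsilon on 19. Epsilon wins 19–0.
Gamma vs Epsilon: 0 to 19, Epsilon.
Epsilon beats each of Tau, Eta, Gamma — Epsilon is the Condorcet winner.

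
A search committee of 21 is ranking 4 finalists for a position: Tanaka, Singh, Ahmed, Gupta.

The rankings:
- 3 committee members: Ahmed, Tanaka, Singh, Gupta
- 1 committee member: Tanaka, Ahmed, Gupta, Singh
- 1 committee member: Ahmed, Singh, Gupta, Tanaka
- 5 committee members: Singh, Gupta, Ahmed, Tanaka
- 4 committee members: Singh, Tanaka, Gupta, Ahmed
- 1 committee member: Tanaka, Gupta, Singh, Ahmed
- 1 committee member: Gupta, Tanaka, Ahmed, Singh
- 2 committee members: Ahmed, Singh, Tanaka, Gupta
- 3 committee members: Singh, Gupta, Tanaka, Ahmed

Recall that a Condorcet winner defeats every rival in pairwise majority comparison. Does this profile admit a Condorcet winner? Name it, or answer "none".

Head-to-head results (21 committee members):
Tanaka vs Singh: Singh, 15–6.
Tanaka–Ahmed: Ahmed 11–10.
Tanaka–Gupta: Tanaka 11–10.
Singh–Ahmed: Singh 13–8.
Singh vs Gupta: Singh wins 18–3.
Ahmed vs Gupta: Gupta wins 14–7.
Only Singh has no losses; Singh is the Condorcet winner.

Singh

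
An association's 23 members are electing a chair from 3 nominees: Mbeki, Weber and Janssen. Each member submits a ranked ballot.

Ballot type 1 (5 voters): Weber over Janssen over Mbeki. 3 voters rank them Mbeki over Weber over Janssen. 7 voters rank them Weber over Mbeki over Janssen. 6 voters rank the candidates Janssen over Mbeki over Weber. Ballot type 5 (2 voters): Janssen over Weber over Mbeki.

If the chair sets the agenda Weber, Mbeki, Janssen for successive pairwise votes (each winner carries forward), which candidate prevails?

Weber

Round 1: Weber vs Mbeki — 14–9, Weber advances.
Round 2: Weber vs Janssen — 15–8, Weber advances.
Weber survives the agenda.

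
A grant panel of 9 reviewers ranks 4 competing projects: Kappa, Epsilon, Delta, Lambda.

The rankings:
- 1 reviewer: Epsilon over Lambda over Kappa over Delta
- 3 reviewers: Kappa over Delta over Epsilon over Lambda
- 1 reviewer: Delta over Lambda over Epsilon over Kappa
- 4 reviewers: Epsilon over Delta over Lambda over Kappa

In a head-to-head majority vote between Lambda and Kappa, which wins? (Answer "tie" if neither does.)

Ballots ranking Lambda above Kappa: 1 + 1 + 4 = 6.
Ballots ranking Kappa above Lambda: 9 − 6 = 3.
Lambda wins the head-to-head 6–3.

Lambda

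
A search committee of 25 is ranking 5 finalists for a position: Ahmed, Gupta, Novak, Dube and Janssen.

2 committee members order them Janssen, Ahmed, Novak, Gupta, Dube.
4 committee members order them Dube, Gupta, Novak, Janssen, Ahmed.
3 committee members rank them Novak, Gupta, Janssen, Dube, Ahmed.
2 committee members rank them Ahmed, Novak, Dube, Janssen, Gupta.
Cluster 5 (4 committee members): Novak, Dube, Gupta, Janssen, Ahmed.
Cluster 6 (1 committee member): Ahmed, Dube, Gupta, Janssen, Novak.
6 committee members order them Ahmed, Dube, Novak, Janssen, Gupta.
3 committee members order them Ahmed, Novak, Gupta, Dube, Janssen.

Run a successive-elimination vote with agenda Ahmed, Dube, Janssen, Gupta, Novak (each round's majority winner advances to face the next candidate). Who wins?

Round 1: Ahmed vs Dube — 14–11, Ahmed advances.
Round 2: Ahmed vs Janssen — 12–13, Janssen advances.
Round 3: Janssen vs Gupta — 10–15, Gupta advances.
Round 4: Gupta vs Novak — 5–20, Novak advances.
Novak survives the agenda.

Novak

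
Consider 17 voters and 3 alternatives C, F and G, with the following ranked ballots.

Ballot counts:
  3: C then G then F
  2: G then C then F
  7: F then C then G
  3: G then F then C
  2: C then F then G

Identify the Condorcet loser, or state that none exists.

Head-to-head results (17 voters):
C vs F: 7 to 10, F.
C vs G: C wins 12–5.
F vs G: F, 9–8.
G is beaten in every head-to-head and is the Condorcet loser.

G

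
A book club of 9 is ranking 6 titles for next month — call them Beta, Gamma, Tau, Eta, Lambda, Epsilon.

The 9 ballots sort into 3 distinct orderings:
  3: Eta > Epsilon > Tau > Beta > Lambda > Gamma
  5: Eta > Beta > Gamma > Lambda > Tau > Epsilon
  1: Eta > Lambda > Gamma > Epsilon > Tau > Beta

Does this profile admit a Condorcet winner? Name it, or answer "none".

Eta

Check each pair by majority over 9 ballots:
Beta vs Gamma: Beta is ranked higher on 3+5 = 8 ballots, Gamma on 1. Beta wins 8–1.
Beta vs Tau: Beta is ranked higher on 5 ballots, Tau on 4. Beta wins 5–4.
Beta vs Eta: 0 for Beta, 9 for Eta — Eta by 9–0.
Beta vs Lambda: 8 to 1, Beta.
Beta vs Epsilon: Beta is ranked higher on 5 ballots, Epsilon on 4. Beta wins 5–4.
Gamma vs Tau: Gamma preferred on 5+1 = 6 ballots; Gamma wins 6–3.
Gamma vs Eta: Gamma is ranked higher on 0 ballots, Eta on 9. Eta wins 9–0.
Gamma vs Lambda: Gamma is ranked higher on 5 ballots, Lambda on 4. Gamma wins 5–4.
Gamma vs Epsilon: Gamma is ranked higher on 5+1 = 6 ballots, Epsilon on 3. Gamma wins 6–3.
Tau vs Eta: 0 for Tau, 9 for Eta — Eta by 9–0.
Tau vs Lambda: 3 for Tau, 6 for Lambda — Lambda by 6–3.
Tau vs Epsilon: Tau preferred on 5 ballots; Tau wins 5–4.
Eta vs Lambda: Eta preferred on 3+5+1 = 9 ballots; Eta wins 9–0.
Eta vs Epsilon: 3+5+1 = 9 for Eta, 0 for Epsilon — Eta by 9–0.
Lambda vs Epsilon: Lambda is ranked higher on 5+1 = 6 ballots, Epsilon on 3. Lambda wins 6–3.
Eta wins every pairwise contest, so Eta is the Condorcet winner.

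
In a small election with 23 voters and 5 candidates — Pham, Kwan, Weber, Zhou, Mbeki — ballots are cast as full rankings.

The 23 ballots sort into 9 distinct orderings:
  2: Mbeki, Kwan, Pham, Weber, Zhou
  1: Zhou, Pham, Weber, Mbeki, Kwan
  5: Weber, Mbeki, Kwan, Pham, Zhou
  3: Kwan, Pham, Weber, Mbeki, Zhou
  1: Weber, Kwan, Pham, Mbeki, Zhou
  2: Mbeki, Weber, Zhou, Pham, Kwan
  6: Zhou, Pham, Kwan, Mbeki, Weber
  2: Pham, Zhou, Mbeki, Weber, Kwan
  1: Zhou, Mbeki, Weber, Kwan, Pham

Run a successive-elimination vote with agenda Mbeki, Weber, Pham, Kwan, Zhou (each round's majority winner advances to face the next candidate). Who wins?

Round 1: Mbeki vs Weber — 13–10, Mbeki advances.
Round 2: Mbeki vs Pham — 10–13, Pham advances.
Round 3: Pham vs Kwan — 11–12, Kwan advances.
Round 4: Kwan vs Zhou — 11–12, Zhou advances.
The agenda winner is Zhou.

Zhou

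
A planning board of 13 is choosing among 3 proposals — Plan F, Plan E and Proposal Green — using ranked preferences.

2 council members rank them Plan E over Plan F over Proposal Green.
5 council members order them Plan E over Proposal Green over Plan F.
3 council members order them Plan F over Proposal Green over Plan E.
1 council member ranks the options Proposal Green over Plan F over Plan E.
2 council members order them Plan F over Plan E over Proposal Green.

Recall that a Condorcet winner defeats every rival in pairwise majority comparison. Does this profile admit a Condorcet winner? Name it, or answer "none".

Plan E

Head-to-head results (13 council members):
Plan F–Plan E: Plan E 7–6.
Plan F vs Proposal Green: Plan F wins 7–6.
Plan E vs Proposal Green: Plan E wins 9–4.
Plan E beats each of Plan F, Proposal Green — Plan E is the Condorcet winner.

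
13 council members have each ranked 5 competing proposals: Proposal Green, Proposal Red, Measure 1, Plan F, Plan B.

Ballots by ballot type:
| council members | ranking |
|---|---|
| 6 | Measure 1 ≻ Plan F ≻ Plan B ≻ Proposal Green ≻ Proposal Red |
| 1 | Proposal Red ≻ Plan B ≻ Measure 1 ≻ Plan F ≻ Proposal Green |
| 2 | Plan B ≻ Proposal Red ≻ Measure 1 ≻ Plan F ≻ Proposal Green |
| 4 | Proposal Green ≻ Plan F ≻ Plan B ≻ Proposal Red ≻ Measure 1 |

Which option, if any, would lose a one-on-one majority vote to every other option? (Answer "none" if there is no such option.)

Head-to-head results (13 council members):
Proposal Green vs Proposal Red: 6+4 = 10 for Proposal Green, 3 for Proposal Red — Proposal Green by 10–3.
Proposal Green vs Measure 1: Measure 1 wins 9–4.
Proposal Green–Plan F: Plan F 9–4.
Proposal Green vs Plan B: 4 to 9, Plan B.
Proposal Red–Measure 1: Proposal Red 7–6.
Proposal Red vs Plan F: Proposal Red is ranked higher on 1+2 = 3 ballots, Plan F on 10. Plan F wins 10–3.
Proposal Red vs Plan B: 1 to 12, Plan B.
Measure 1 vs Plan F: Measure 1 wins 9–4.
Measure 1 vs Plan B: Plan B, 7–6.
Plan F vs Plan B: Plan F, 10–3.
Each option has at least one pairwise win (Proposal Green beats Proposal Red; Proposal Red beats Measure 1; Measure 1 beats Proposal Green; Plan F beats Proposal Green; Plan B beats Proposal Green) — no Condorcet loser.

none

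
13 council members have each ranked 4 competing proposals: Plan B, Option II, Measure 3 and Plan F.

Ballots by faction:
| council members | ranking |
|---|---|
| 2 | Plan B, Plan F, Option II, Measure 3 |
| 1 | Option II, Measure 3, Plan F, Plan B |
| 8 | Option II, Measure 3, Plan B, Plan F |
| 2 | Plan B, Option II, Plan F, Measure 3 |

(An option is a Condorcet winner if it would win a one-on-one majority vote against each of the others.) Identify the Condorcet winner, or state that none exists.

Check each pair by majority over 13 ballots:
Plan B vs Option II: Option II, 9–4.
Plan B vs Measure 3: Plan B preferred on 2+2 = 4 ballots; Measure 3 wins 9–4.
Plan B vs Plan F: Plan B preferred on 2+8+2 = 12 ballots; Plan B wins 12–1.
Option II vs Measure 3: Option II is ranked higher on 2+1+8+2 = 13 ballots, Measure 3 on 0. Option II wins 13–0.
Option II vs Plan F: Option II preferred on 1+8+2 = 11 ballots; Option II wins 11–2.
Measure 3 vs Plan F: Measure 3 wins 9–4.
Option II defeats every rival head-to-head and is the Condorcet winner.

Option II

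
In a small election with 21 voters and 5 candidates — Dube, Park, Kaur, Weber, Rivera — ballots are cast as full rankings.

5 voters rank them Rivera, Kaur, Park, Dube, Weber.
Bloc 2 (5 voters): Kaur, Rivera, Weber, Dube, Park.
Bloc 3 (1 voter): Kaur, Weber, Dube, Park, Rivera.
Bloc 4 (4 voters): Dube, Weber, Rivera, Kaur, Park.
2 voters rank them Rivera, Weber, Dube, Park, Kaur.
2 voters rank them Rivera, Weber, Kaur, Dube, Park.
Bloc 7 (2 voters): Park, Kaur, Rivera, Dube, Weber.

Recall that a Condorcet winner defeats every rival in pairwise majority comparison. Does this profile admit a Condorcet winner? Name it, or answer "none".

Head-to-head results (21 voters):
Dube vs Park: Dube, 14–7.
Dube vs Kaur: Kaur wins 15–6.
Dube vs Weber: Dube, 11–10.
Dube vs Rivera: Rivera wins 16–5.
Park vs Kaur: Kaur, 17–4.
Park–Weber: Weber 14–7.
Park vs Rivera: Rivera, 18–3.
Kaur–Weber: Kaur 13–8.
Kaur vs Rivera: Rivera wins 13–8.
Weber–Rivera: Rivera 16–5.
Rivera defeats every rival head-to-head and is the Condorcet winner.

Rivera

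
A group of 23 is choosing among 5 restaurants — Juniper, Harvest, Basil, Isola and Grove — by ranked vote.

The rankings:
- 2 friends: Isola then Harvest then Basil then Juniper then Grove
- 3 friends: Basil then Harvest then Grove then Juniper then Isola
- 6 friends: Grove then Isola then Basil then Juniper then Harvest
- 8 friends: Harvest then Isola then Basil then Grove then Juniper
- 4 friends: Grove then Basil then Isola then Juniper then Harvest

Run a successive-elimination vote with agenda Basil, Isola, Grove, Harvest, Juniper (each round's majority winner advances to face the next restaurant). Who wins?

Harvest

Round 1: Basil vs Isola — 7–16, Isola advances.
Round 2: Isola vs Grove — 10–13, Grove advances.
Round 3: Grove vs Harvest — 10–13, Harvest advances.
Round 4: Harvest vs Juniper — 13–10, Harvest advances.
The agenda winner is Harvest.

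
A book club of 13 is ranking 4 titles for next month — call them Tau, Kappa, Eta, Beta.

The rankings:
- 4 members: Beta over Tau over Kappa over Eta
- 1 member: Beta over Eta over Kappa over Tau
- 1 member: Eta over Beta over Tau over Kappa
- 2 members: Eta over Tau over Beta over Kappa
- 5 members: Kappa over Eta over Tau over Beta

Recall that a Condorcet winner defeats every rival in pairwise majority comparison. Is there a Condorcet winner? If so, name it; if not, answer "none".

Check each pair by majority over 13 ballots:
Tau vs Kappa: Tau wins 7–6.
Tau vs Eta: Eta wins 9–4.
Tau vs Beta: Tau, 7–6.
Kappa–Eta: Kappa 9–4.
Kappa vs Beta: Beta wins 8–5.
Eta–Beta: Eta 8–5.
Each book drops at least one matchup (Tau loses to Eta; Kappa loses to Tau; Eta loses to Kappa; Beta loses to Tau); the cycle Tau beats Kappa beats Eta beats Tau rules out a Condorcet winner.

none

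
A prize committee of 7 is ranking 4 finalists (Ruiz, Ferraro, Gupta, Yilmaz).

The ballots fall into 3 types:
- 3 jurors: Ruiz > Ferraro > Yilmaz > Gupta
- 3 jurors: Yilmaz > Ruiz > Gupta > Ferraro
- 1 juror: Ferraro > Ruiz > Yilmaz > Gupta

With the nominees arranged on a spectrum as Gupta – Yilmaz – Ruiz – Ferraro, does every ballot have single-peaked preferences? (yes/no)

yes

Axis positions: Gupta=1, Yilmaz=2, Ruiz=3, Ferraro=4.
Type 1 (peak Ruiz at position 3): ranking walks positions 3-4-2-1, expanding outward from the peak — single-peaked.
Type 2 (peak Yilmaz at position 2): ranking walks positions 2-3-1-4, expanding outward from the peak — single-peaked.
Type 3 (peak Ferraro at position 4): ranking walks positions 4-3-2-1, expanding outward from the peak — single-peaked.
Every ranking is single-peaked on this axis.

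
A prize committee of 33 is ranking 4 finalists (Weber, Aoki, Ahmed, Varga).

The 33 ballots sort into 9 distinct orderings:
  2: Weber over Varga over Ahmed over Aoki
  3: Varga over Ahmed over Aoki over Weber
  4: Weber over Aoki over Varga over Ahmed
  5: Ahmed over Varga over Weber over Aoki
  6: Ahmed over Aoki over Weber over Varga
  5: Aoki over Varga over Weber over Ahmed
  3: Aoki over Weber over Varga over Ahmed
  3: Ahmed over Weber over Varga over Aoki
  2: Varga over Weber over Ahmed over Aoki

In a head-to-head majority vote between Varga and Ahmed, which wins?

Varga

Ballots ranking Varga above Ahmed: 2 + 3 + 4 + 5 + 3 + 2 = 19.
Ballots ranking Ahmed above Varga: 33 − 19 = 14.
Varga wins the head-to-head 19–14.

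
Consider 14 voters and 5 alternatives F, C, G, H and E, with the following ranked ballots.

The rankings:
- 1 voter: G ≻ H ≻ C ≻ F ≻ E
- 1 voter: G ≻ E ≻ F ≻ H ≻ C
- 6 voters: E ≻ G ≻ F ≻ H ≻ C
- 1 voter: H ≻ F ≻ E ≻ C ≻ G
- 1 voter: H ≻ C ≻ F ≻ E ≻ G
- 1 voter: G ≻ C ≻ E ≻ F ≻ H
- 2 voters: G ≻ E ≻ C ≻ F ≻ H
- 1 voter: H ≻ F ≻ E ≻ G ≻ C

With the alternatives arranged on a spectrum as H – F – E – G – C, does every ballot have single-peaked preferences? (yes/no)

no

Axis positions: H=1, F=2, E=3, G=4, C=5.
Bloc 1: ranking walks positions 4-1-5-2-3; H is ranked above E even though E lies between H and the peak G on the axis — preferences dip and rise again. Not single-peaked.
Bloc 2 (peak G at position 4): ranking walks positions 4-3-2-1-5, expanding outward from the peak — single-peaked.
Bloc 3 (peak E at position 3): ranking walks positions 3-4-2-1-5, expanding outward from the peak — single-peaked.
Bloc 4: ranking walks positions 1-2-3-5-4; C is ranked above G even though G lies between C and the peak H on the axis — preferences dip and rise again. Not single-peaked.
Bloc 5: ranking walks positions 1-5-2-3-4; C is ranked above F even though F lies between C and the peak H on the axis — preferences dip and rise again. Not single-peaked.
Bloc 6 (peak G at position 4): ranking walks positions 4-5-3-2-1, expanding outward from the peak — single-peaked.
Bloc 7 (peak G at position 4): ranking walks positions 4-3-5-2-1, expanding outward from the peak — single-peaked.
Bloc 8 (peak H at position 1): ranking walks positions 1-2-3-4-5, expanding outward from the peak — single-peaked.
Bloc 1 violates single-peakedness, so the profile is not single-peaked on this axis.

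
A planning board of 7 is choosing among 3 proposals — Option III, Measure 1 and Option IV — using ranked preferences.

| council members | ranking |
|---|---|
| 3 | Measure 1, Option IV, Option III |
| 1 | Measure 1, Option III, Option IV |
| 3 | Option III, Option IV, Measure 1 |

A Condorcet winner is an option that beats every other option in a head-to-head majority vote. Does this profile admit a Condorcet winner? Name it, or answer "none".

Pairwise majorities:
Option III vs Measure 1: 3 to 4, Measure 1.
Option III vs Option IV: Option III is ranked higher on 1+3 = 4 ballots, Option IV on 3. Option III wins 4–3.
Measure 1 vs Option IV: Measure 1 is ranked higher on 3+1 = 4 ballots, Option IV on 3. Measure 1 wins 4–3.
Only Measure 1 has no losses; Measure 1 is the Condorcet winner.

Measure 1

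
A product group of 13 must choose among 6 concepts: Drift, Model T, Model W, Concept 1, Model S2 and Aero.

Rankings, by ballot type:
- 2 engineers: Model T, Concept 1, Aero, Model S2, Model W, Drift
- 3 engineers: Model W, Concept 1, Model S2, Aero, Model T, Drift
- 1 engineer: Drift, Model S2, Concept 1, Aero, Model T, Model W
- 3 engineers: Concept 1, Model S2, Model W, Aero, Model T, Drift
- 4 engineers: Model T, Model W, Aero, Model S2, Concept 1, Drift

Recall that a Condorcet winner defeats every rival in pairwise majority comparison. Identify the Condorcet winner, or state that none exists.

Pairwise majorities:
Drift vs Model T: Model T, 12–1.
Drift–Model W: Model W 12–1.
Drift–Concept 1: Concept 1 12–1.
Drift vs Model S2: Model S2 wins 12–1.
Drift vs Aero: Aero wins 12–1.
Model T vs Model W: Model T, 7–6.
Model T vs Concept 1: Concept 1 wins 7–6.
Model T–Model S2: Model S2 7–6.
Model T vs Aero: Aero wins 7–6.
Model W vs Concept 1: Model W wins 7–6.
Model W vs Model S2: Model W wins 7–6.
Model W vs Aero: Model W wins 10–3.
Concept 1 vs Model S2: Concept 1 wins 8–5.
Concept 1–Aero: Concept 1 9–4.
Model S2–Aero: Model S2 7–6.
Each design drops at least one matchup (Drift loses to Model T; Model T loses to Concept 1; Model W loses to Model T; Concept 1 loses to Model W; Model S2 loses to Model W; Aero loses to Model W); the cycle Model T > Model W > Concept 1 > Model T rules out a Condorcet winner.

none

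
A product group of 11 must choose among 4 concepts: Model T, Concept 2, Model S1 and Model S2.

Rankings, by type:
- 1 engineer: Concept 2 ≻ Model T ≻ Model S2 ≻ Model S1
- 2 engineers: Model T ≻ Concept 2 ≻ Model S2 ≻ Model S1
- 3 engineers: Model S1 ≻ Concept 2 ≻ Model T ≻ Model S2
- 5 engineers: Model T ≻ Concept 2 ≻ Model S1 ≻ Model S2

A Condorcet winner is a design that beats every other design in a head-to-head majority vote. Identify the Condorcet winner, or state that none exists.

Head-to-head results (11 engineers):
Model T vs Concept 2: Model T preferred on 2+5 = 7 ballots; Model T wins 7–4.
Model T vs Model S1: Model T is ranked higher on 1+2+5 = 8 ballots, Model S1 on 3. Model T wins 8–3.
Model T vs Model S2: 1+2+3+5 = 11 for Model T, 0 for Model S2 — Model T by 11–0.
Concept 2 vs Model S1: Concept 2, 8–3.
Concept 2 vs Model S2: Concept 2, 11–0.
Model S1–Model S2: Model S1 8–3.
Model T defeats every rival head-to-head and is the Condorcet winner.

Model T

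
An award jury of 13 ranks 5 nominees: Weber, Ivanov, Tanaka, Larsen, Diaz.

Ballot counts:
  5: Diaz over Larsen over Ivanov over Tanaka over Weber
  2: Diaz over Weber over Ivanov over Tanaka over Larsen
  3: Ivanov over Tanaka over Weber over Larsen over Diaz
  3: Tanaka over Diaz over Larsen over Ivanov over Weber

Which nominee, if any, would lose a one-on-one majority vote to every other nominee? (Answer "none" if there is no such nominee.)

Head-to-head results (13 jurors):
Weber vs Ivanov: Ivanov wins 11–2.
Weber–Tanaka: Tanaka 11–2.
Weber vs Larsen: Weber is ranked higher on 2+3 = 5 ballots, Larsen on 8. Larsen wins 8–5.
Weber vs Diaz: Diaz, 10–3.
Ivanov vs Tanaka: 10 to 3, Ivanov.
Ivanov–Larsen: Larsen 8–5.
Ivanov vs Diaz: 3 for Ivanov, 10 for Diaz — Diaz by 10–3.
Tanaka vs Larsen: Tanaka preferred on 2+3+3 = 8 ballots; Tanaka wins 8–5.
Tanaka vs Diaz: Diaz wins 7–6.
Larsen vs Diaz: Diaz wins 10–3.
Weber loses to every other nominee — it is the Condorcet loser.

Weber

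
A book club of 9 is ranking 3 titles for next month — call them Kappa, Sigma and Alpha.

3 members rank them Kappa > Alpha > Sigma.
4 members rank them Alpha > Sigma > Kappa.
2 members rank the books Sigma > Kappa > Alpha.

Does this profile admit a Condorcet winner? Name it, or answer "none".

Pairwise majorities:
Kappa–Sigma: Sigma 6–3.
Kappa vs Alpha: Kappa, 5–4.
Sigma vs Alpha: Alpha wins 7–2.
Each book drops at least one matchup (Kappa loses to Sigma; Sigma loses to Alpha; Alpha loses to Kappa); the cycle Kappa → Alpha → Sigma → Kappa rules out a Condorcet winner.

none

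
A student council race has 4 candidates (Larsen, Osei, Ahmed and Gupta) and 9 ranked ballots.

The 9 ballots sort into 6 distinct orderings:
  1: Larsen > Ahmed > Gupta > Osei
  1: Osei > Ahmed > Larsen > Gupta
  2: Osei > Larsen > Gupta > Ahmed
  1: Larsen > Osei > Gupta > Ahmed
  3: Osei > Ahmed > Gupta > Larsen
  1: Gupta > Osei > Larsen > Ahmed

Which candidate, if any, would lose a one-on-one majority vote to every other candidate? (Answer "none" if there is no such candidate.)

Pairwise majorities:
Larsen vs Osei: Larsen preferred on 1+1 = 2 ballots; Osei wins 7–2.
Larsen vs Ahmed: Larsen is ranked higher on 1+2+1+1 = 5 ballots, Ahmed on 4. Larsen wins 5–4.
Larsen–Gupta: Larsen 5–4.
Osei vs Ahmed: Osei wins 8–1.
Osei vs Gupta: Osei is ranked higher on 1+2+1+3 = 7 ballots, Gupta on 2. Osei wins 7–2.
Ahmed vs Gupta: Ahmed preferred on 1+1+3 = 5 ballots; Ahmed wins 5–4.
Only Gupta has no wins; Gupta is the Condorcet loser.

Gupta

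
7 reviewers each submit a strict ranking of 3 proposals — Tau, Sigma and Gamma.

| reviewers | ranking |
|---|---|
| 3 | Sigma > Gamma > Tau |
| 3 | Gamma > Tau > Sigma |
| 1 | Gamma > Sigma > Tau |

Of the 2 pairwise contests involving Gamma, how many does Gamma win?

2

Gamma against each rival (7 reviewers):
Gamma vs Tau: 7 to 0, Gamma.
Gamma vs Sigma: Gamma is ranked higher on 3+1 = 4 ballots, Sigma on 3. Gamma wins 4–3.
Gamma beats Tau, Sigma — 2 pairwise wins.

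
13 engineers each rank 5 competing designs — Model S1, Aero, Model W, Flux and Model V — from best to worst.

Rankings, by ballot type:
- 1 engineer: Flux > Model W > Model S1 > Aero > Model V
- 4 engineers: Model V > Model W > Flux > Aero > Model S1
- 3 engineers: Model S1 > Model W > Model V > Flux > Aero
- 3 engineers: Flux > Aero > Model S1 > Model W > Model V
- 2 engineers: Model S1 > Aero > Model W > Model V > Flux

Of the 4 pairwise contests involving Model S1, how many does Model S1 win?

2

Model S1 against each rival (13 engineers):
Model S1–Aero: Aero 7–6.
Model S1 vs Model W: Model S1 preferred on 3+3+2 = 8 ballots; Model S1 wins 8–5.
Model S1 vs Flux: Flux, 8–5.
Model S1 vs Model V: 9 to 4, Model S1.
Model S1 beats Model W, Model V; loses to Aero, Flux — 2 pairwise wins.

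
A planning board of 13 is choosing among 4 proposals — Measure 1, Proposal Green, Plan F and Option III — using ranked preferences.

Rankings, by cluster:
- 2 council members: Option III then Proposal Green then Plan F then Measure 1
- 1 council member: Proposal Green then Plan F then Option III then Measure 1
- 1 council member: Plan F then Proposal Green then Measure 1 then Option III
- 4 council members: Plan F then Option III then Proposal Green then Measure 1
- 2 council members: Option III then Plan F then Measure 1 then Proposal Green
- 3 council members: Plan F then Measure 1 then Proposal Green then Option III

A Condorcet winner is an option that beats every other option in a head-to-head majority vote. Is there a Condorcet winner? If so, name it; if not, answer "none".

Head-to-head results (13 council members):
Measure 1 vs Proposal Green: Proposal Green wins 8–5.
Measure 1 vs Plan F: Plan F, 13–0.
Measure 1 vs Option III: Option III, 9–4.
Proposal Green–Plan F: Plan F 10–3.
Proposal Green–Option III: Option III 8–5.
Plan F vs Option III: Plan F preferred on 1+1+4+3 = 9 ballots; Plan F wins 9–4.
Plan F wins every pairwise contest, so Plan F is the Condorcet winner.

Plan F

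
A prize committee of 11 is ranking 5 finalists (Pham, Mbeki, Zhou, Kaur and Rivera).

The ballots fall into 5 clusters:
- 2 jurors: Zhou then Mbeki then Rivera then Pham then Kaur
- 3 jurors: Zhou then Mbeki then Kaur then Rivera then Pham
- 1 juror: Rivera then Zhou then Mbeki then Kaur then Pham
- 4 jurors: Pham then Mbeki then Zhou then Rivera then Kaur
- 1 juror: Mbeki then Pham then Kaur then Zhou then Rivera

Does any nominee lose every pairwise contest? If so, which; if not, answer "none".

Kaur

Head-to-head results (11 jurors):
Pham vs Mbeki: Pham is ranked higher on 4 ballots, Mbeki on 7. Mbeki wins 7–4.
Pham vs Zhou: Zhou wins 6–5.
Pham vs Kaur: Pham wins 7–4.
Pham vs Rivera: Pham is ranked higher on 4+1 = 5 ballots, Rivera on 6. Rivera wins 6–5.
Mbeki–Zhou: Zhou 6–5.
Mbeki vs Kaur: 2+3+1+4+1 = 11 for Mbeki, 0 for Kaur — Mbeki by 11–0.
Mbeki vs Rivera: Mbeki, 10–1.
Zhou vs Kaur: Zhou wins 10–1.
Zhou vs Rivera: Zhou wins 10–1.
Kaur vs Rivera: Kaur preferred on 3+1 = 4 ballots; Rivera wins 7–4.
Kaur loses to every other nominee — it is the Condorcet loser.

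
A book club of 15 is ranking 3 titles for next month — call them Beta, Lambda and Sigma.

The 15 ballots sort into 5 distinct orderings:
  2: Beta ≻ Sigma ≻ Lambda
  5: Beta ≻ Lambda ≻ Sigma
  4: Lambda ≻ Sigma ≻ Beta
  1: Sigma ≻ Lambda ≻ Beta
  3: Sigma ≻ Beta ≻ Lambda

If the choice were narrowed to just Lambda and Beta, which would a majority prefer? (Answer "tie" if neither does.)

Ballots ranking Lambda above Beta: 4 + 1 = 5.
Ballots ranking Beta above Lambda: 15 − 5 = 10.
Beta wins the head-to-head 10–5.

Beta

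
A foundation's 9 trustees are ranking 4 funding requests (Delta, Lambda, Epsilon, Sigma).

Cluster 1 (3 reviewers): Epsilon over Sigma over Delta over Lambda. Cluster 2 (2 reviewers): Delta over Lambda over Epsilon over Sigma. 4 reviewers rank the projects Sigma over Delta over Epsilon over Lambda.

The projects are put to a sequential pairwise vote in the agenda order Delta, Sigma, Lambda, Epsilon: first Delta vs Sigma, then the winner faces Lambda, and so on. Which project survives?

Round 1: Delta vs Sigma — 2–7, Sigma advances.
Round 2: Sigma vs Lambda — 7–2, Sigma advances.
Round 3: Sigma vs Epsilon — 4–5, Epsilon advances.
Epsilon survives the agenda.

Epsilon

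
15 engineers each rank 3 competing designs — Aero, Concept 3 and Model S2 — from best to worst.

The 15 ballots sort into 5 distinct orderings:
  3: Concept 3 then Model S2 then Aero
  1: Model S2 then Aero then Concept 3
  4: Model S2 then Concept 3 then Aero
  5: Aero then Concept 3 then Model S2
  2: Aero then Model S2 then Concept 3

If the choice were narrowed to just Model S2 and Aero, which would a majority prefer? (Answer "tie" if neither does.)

Model S2

Ballots ranking Model S2 above Aero: 3 + 1 + 4 = 8.
Ballots ranking Aero above Model S2: 15 − 8 = 7.
Model S2 wins the head-to-head 8–7.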